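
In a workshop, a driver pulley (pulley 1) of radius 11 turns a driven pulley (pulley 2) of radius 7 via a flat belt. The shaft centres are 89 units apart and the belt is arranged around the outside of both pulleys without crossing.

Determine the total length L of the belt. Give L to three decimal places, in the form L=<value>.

L=234.728

open belt: β = asin((r2−r1)/C) = asin(-4/89) = -2.5760°
wrap1 = π − 2β = 185.1519°
wrap2 = π + 2β = 174.8481°
tangent length = C·cosβ = 88.9101
L = r1·wrap1 + r2·wrap2 + 2·C·cosβ = 11·3.2315 + 7·3.0517 + 2·88.9101 = 234.7285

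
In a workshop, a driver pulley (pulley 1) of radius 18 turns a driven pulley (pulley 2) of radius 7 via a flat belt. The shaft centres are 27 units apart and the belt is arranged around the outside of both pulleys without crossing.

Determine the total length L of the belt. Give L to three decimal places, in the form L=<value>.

open belt: β = asin((r2−r1)/C) = asin(-11/27) = -24.0421°
wrap1 = π − 2β = 228.0842°
wrap2 = π + 2β = 131.9158°
tangent length = C·cosβ = 24.6577
L = r1·wrap1 + r2·wrap2 + 2·C·cosβ = 18·3.9808 + 7·2.3024 + 2·24.6577 = 137.0866

L=137.087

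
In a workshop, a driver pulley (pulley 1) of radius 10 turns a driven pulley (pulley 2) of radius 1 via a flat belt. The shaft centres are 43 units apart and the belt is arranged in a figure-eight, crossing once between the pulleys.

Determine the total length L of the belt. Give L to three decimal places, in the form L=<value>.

crossed belt: β = asin((r1+r2)/C) = asin(11/43) = 14.8218°
wrap1 = wrap2 = π + 2β = 209.6436°
tangent length = C·cosβ = 41.5692
L = (r1+r2)·wrap + 2·C·cosβ = 11·3.6590 + 2·41.5692 = 123.3871

L=123.387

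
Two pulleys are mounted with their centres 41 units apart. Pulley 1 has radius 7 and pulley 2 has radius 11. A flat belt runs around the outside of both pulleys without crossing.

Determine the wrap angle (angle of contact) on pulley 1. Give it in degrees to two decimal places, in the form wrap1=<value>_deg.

open belt: β = asin((r2−r1)/C) = asin(4/41) = 5.5987°
wrap1 = π − 2β = 168.8025°
wrap2 = π + 2β = 191.1975°

wrap1=168.80_deg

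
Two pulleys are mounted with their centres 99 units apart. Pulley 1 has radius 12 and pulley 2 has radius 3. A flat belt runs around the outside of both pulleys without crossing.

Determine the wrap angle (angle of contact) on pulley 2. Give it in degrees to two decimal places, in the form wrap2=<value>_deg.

open belt: β = asin((r2−r1)/C) = asin(-9/99) = -5.2159°
wrap1 = π − 2β = 190.4318°
wrap2 = π + 2β = 169.5682°

wrap2=169.57_deg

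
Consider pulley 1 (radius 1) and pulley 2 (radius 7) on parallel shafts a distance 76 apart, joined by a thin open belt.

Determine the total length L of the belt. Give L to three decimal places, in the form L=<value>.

open belt: β = asin((r2−r1)/C) = asin(6/76) = 4.5281°
wrap1 = π − 2β = 170.9439°
wrap2 = π + 2β = 189.0561°
tangent length = C·cosβ = 75.7628
L = r1·wrap1 + r2·wrap2 + 2·C·cosβ = 1·2.9835 + 7·3.2997 + 2·75.7628 = 177.6067

L=177.607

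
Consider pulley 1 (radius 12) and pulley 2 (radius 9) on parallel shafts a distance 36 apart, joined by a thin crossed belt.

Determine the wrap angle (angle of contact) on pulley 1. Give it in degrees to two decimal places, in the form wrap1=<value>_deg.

crossed belt: β = asin((r1+r2)/C) = asin(21/36) = 35.6853°
wrap1 = wrap2 = π + 2β = 251.3707°

wrap1=251.37_deg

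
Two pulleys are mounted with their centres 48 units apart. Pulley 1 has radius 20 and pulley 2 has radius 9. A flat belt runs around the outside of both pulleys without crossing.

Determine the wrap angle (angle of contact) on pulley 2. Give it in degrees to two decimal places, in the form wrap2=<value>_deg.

open belt: β = asin((r2−r1)/C) = asin(-11/48) = -13.2480°
wrap1 = π − 2β = 206.4960°
wrap2 = π + 2β = 153.5040°

wrap2=153.50_deg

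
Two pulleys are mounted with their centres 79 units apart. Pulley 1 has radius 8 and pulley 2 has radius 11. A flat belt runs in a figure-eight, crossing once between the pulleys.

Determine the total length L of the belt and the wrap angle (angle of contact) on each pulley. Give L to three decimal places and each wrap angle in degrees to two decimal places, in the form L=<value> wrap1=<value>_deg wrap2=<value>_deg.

L=222.282 wrap1=207.83_deg wrap2=207.83_deg

crossed belt: β = asin((r1+r2)/C) = asin(19/79) = 13.9164°
wrap1 = wrap2 = π + 2β = 207.8329°
tangent length = C·cosβ = 76.6812
L = (r1+r2)·wrap + 2·C·cosβ = 19·3.6274 + 2·76.6812 = 222.2823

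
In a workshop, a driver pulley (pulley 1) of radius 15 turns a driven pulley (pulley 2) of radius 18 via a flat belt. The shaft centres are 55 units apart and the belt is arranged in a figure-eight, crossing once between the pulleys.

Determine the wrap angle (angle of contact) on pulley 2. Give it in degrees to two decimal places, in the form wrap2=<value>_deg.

crossed belt: β = asin((r1+r2)/C) = asin(33/55) = 36.8699°
wrap1 = wrap2 = π + 2β = 253.7398°

wrap2=253.74_deg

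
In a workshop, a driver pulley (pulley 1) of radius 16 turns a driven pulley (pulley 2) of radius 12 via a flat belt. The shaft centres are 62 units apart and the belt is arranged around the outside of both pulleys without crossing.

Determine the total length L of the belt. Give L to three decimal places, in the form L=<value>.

L=212.223

open belt: β = asin((r2−r1)/C) = asin(-4/62) = -3.6991°
wrap1 = π − 2β = 187.3981°
wrap2 = π + 2β = 172.6019°
tangent length = C·cosβ = 61.8708
L = r1·wrap1 + r2·wrap2 + 2·C·cosβ = 16·3.2707 + 12·3.0125 + 2·61.8708 = 212.2227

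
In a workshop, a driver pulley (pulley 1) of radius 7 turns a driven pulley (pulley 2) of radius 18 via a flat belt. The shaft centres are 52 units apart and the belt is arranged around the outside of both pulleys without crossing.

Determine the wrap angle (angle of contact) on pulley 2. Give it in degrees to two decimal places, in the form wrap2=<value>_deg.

wrap2=204.43_deg

open belt: β = asin((r2−r1)/C) = asin(11/52) = 12.2125°
wrap1 = π − 2β = 155.5749°
wrap2 = π + 2β = 204.4251°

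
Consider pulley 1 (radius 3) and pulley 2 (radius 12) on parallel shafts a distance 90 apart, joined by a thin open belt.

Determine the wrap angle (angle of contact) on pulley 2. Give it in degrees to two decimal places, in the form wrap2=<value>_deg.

open belt: β = asin((r2−r1)/C) = asin(9/90) = 5.7392°
wrap1 = π − 2β = 168.5217°
wrap2 = π + 2β = 191.4783°

wrap2=191.48_deg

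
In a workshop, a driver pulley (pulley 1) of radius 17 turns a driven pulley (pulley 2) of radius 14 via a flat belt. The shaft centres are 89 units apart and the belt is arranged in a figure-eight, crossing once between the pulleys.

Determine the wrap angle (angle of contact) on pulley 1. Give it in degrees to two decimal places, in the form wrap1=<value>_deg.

crossed belt: β = asin((r1+r2)/C) = asin(31/89) = 20.3843°
wrap1 = wrap2 = π + 2β = 220.7685°

wrap1=220.77_deg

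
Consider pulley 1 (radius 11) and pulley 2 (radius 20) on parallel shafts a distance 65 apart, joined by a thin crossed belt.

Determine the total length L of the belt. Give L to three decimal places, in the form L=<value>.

L=242.476

crossed belt: β = asin((r1+r2)/C) = asin(31/65) = 28.4846°
wrap1 = wrap2 = π + 2β = 236.9693°
tangent length = C·cosβ = 57.1314
L = (r1+r2)·wrap + 2·C·cosβ = 31·4.1359 + 2·57.1314 = 242.4756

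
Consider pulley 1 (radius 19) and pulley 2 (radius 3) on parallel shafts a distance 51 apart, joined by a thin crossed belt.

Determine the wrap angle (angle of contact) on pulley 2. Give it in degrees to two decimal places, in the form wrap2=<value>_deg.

wrap2=231.11_deg

crossed belt: β = asin((r1+r2)/C) = asin(22/51) = 25.5547°
wrap1 = wrap2 = π + 2β = 231.1094°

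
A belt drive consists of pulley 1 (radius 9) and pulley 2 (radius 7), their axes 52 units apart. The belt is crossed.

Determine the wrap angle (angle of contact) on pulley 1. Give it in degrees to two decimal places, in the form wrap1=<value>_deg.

crossed belt: β = asin((r1+r2)/C) = asin(16/52) = 17.9202°
wrap1 = wrap2 = π + 2β = 215.8404°

wrap1=215.84_deg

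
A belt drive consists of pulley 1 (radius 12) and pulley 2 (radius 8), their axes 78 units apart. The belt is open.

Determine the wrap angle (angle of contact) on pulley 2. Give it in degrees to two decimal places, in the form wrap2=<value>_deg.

open belt: β = asin((r2−r1)/C) = asin(-4/78) = -2.9395°
wrap1 = π − 2β = 185.8791°
wrap2 = π + 2β = 174.1209°

wrap2=174.12_deg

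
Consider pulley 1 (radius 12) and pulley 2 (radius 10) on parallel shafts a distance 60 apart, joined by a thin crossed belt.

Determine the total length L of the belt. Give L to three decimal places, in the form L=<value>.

crossed belt: β = asin((r1+r2)/C) = asin(22/60) = 21.5102°
wrap1 = wrap2 = π + 2β = 223.0204°
tangent length = C·cosβ = 55.8211
L = (r1+r2)·wrap + 2·C·cosβ = 22·3.8924 + 2·55.8211 = 197.2760

L=197.276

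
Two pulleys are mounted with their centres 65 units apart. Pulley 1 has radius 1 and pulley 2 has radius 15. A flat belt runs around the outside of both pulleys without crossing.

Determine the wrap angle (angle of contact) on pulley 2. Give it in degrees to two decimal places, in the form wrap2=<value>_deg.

open belt: β = asin((r2−r1)/C) = asin(14/65) = 12.4381°
wrap1 = π − 2β = 155.1238°
wrap2 = π + 2β = 204.8762°

wrap2=204.88_deg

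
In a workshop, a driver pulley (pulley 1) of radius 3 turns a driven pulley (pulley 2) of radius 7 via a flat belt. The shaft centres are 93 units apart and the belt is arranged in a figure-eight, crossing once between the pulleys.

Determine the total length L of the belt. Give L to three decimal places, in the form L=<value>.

crossed belt: β = asin((r1+r2)/C) = asin(10/93) = 6.1728°
wrap1 = wrap2 = π + 2β = 192.3455°
tangent length = C·cosβ = 92.4608
L = (r1+r2)·wrap + 2·C·cosβ = 10·3.3571 + 2·92.4608 = 218.4922

L=218.492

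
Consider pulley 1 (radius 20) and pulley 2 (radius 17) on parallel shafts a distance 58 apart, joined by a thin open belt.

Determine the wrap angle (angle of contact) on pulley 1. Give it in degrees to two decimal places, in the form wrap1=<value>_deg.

open belt: β = asin((r2−r1)/C) = asin(-3/58) = -2.9649°
wrap1 = π − 2β = 185.9298°
wrap2 = π + 2β = 174.0702°

wrap1=185.93_deg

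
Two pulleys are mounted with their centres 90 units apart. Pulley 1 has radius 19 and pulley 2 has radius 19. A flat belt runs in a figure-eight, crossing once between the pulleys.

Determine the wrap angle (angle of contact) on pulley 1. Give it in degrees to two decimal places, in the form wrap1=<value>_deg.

crossed belt: β = asin((r1+r2)/C) = asin(38/90) = 24.9750°
wrap1 = wrap2 = π + 2β = 229.9499°

wrap1=229.95_deg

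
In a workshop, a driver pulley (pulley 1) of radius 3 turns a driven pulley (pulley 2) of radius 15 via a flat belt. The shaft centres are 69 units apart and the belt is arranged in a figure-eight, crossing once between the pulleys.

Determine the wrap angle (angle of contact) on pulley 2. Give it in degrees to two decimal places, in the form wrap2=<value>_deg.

crossed belt: β = asin((r1+r2)/C) = asin(18/69) = 15.1217°
wrap1 = wrap2 = π + 2β = 210.2433°

wrap2=210.24_deg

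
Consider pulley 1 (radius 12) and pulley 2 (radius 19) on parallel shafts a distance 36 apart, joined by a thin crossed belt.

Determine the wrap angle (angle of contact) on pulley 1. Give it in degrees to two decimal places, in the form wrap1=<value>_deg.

crossed belt: β = asin((r1+r2)/C) = asin(31/36) = 59.4416°
wrap1 = wrap2 = π + 2β = 298.8831°

wrap1=298.88_deg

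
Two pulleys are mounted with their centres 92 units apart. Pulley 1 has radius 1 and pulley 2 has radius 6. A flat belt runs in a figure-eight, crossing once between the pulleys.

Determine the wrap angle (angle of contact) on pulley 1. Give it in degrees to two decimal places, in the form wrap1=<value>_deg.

wrap1=188.73_deg

crossed belt: β = asin((r1+r2)/C) = asin(7/92) = 4.3637°
wrap1 = wrap2 = π + 2β = 188.7274°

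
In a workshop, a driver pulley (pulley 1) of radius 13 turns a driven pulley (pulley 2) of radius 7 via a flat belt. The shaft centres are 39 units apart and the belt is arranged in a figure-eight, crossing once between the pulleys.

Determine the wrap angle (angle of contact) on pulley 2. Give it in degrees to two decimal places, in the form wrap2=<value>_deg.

crossed belt: β = asin((r1+r2)/C) = asin(20/39) = 30.8519°
wrap1 = wrap2 = π + 2β = 241.7038°

wrap2=241.70_deg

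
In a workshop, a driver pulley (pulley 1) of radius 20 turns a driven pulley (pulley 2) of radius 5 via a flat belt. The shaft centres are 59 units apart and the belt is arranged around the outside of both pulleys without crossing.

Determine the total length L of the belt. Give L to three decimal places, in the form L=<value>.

open belt: β = asin((r2−r1)/C) = asin(-15/59) = -14.7284°
wrap1 = π − 2β = 209.4568°
wrap2 = π + 2β = 150.5432°
tangent length = C·cosβ = 57.0614
L = r1·wrap1 + r2·wrap2 + 2·C·cosβ = 20·3.6557 + 5·2.6275 + 2·57.0614 = 200.3743

L=200.374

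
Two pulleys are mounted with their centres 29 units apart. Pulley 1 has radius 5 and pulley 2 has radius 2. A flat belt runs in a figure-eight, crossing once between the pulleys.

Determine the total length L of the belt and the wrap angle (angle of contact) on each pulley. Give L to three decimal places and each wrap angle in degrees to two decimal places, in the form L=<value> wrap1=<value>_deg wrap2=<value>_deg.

crossed belt: β = asin((r1+r2)/C) = asin(7/29) = 13.9680°
wrap1 = wrap2 = π + 2β = 207.9359°
tangent length = C·cosβ = 28.1425
L = (r1+r2)·wrap + 2·C·cosβ = 7·3.6292 + 2·28.1425 = 81.6892

L=81.689 wrap1=207.94_deg wrap2=207.94_deg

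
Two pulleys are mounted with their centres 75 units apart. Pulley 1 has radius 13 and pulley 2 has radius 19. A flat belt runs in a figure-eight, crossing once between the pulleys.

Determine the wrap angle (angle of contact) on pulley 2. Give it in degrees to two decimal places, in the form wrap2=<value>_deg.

crossed belt: β = asin((r1+r2)/C) = asin(32/75) = 25.2562°
wrap1 = wrap2 = π + 2β = 230.5124°

wrap2=230.51_deg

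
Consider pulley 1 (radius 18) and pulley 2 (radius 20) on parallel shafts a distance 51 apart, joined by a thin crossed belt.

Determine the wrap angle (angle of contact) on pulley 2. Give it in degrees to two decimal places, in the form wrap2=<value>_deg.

crossed belt: β = asin((r1+r2)/C) = asin(38/51) = 48.1675°
wrap1 = wrap2 = π + 2β = 276.3350°

wrap2=276.34_deg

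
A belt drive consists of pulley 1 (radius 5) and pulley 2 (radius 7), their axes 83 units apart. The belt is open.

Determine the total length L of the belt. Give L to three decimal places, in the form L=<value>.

L=203.747

open belt: β = asin((r2−r1)/C) = asin(2/83) = 1.3808°
wrap1 = π − 2β = 177.2385°
wrap2 = π + 2β = 182.7615°
tangent length = C·cosβ = 82.9759
L = r1·wrap1 + r2·wrap2 + 2·C·cosβ = 5·3.0934 + 7·3.1898 + 2·82.9759 = 203.7473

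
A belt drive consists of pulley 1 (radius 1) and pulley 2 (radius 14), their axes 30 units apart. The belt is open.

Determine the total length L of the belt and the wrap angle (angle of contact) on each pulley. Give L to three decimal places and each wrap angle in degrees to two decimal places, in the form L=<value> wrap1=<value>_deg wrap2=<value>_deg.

open belt: β = asin((r2−r1)/C) = asin(13/30) = 25.6793°
wrap1 = π − 2β = 128.6414°
wrap2 = π + 2β = 231.3586°
tangent length = C·cosβ = 27.0370
L = r1·wrap1 + r2·wrap2 + 2·C·cosβ = 1·2.2452 + 14·4.0380 + 2·27.0370 = 112.8508

L=112.851 wrap1=128.64_deg wrap2=231.36_deg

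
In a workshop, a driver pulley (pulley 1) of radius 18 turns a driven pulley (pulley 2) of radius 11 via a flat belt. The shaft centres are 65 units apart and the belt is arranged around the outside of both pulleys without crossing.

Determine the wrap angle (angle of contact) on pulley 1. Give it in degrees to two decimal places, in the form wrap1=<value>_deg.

wrap1=192.36_deg

open belt: β = asin((r2−r1)/C) = asin(-7/65) = -6.1823°
wrap1 = π − 2β = 192.3646°
wrap2 = π + 2β = 167.6354°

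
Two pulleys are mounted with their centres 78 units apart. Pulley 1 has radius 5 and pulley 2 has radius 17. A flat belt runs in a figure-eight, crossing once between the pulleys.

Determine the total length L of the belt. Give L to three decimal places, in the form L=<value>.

crossed belt: β = asin((r1+r2)/C) = asin(22/78) = 16.3827°
wrap1 = wrap2 = π + 2β = 212.7653°
tangent length = C·cosβ = 74.8331
L = (r1+r2)·wrap + 2·C·cosβ = 22·3.7135 + 2·74.8331 = 231.3623

L=231.362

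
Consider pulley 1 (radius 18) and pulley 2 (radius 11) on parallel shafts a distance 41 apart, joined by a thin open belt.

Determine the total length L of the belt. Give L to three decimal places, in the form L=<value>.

open belt: β = asin((r2−r1)/C) = asin(-7/41) = -9.8304°
wrap1 = π − 2β = 199.6607°
wrap2 = π + 2β = 160.3393°
tangent length = C·cosβ = 40.3980
L = r1·wrap1 + r2·wrap2 + 2·C·cosβ = 18·3.4847 + 11·2.7984 + 2·40.3980 = 174.3042

L=174.304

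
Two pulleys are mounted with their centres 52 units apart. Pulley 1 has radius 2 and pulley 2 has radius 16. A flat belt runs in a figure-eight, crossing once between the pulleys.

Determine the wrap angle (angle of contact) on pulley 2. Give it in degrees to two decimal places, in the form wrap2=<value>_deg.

crossed belt: β = asin((r1+r2)/C) = asin(18/52) = 20.2522°
wrap1 = wrap2 = π + 2β = 220.5045°

wrap2=220.50_deg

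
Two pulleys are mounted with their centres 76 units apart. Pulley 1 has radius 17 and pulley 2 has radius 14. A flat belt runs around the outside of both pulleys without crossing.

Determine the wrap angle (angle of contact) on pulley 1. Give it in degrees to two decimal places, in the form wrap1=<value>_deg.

open belt: β = asin((r2−r1)/C) = asin(-3/76) = -2.2623°
wrap1 = π − 2β = 184.5245°
wrap2 = π + 2β = 175.4755°

wrap1=184.52_deg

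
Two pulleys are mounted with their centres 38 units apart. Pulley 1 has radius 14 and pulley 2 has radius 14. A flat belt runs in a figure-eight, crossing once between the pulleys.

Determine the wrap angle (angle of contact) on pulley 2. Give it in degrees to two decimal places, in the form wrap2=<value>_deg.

wrap2=274.93_deg

crossed belt: β = asin((r1+r2)/C) = asin(28/38) = 47.4631°
wrap1 = wrap2 = π + 2β = 274.9262°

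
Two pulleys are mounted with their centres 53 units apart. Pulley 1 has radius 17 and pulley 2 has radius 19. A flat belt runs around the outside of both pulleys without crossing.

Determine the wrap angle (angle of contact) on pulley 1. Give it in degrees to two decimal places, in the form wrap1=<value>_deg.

open belt: β = asin((r2−r1)/C) = asin(2/53) = 2.1626°
wrap1 = π − 2β = 175.6748°
wrap2 = π + 2β = 184.3252°

wrap1=175.67_deg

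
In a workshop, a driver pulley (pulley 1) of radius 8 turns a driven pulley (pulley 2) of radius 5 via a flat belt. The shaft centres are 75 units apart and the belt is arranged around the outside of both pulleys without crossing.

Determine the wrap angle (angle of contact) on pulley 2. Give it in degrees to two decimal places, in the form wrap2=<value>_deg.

open belt: β = asin((r2−r1)/C) = asin(-3/75) = -2.2924°
wrap1 = π − 2β = 184.5849°
wrap2 = π + 2β = 175.4151°

wrap2=175.42_deg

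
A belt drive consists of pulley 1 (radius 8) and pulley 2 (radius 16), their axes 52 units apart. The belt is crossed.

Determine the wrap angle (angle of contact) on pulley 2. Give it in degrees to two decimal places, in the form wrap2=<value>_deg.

crossed belt: β = asin((r1+r2)/C) = asin(24/52) = 27.4864°
wrap1 = wrap2 = π + 2β = 234.9729°

wrap2=234.97_deg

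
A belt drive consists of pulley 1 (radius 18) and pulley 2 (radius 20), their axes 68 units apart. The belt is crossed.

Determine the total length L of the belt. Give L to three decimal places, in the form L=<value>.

L=277.229

crossed belt: β = asin((r1+r2)/C) = asin(38/68) = 33.9745°
wrap1 = wrap2 = π + 2β = 247.9490°
tangent length = C·cosβ = 56.3915
L = (r1+r2)·wrap + 2·C·cosβ = 38·4.3275 + 2·56.3915 = 277.2289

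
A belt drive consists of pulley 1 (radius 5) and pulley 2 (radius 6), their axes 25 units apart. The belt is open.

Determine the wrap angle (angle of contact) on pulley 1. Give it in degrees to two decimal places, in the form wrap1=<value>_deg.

wrap1=175.42_deg

open belt: β = asin((r2−r1)/C) = asin(1/25) = 2.2924°
wrap1 = π − 2β = 175.4151°
wrap2 = π + 2β = 184.5849°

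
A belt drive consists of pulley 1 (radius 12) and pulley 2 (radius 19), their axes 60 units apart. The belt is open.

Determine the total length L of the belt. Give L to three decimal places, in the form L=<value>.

L=218.207

open belt: β = asin((r2−r1)/C) = asin(7/60) = 6.6998°
wrap1 = π − 2β = 166.6005°
wrap2 = π + 2β = 193.3995°
tangent length = C·cosβ = 59.5903
L = r1·wrap1 + r2·wrap2 + 2·C·cosβ = 12·2.9077 + 19·3.3755 + 2·59.5903 = 218.2070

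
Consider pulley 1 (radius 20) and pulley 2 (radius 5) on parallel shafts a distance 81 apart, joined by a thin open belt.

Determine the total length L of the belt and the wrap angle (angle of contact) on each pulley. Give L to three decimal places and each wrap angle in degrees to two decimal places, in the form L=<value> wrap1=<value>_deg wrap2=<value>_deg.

open belt: β = asin((r2−r1)/C) = asin(-15/81) = -10.6719°
wrap1 = π − 2β = 201.3439°
wrap2 = π + 2β = 158.6561°
tangent length = C·cosβ = 79.5990
L = r1·wrap1 + r2·wrap2 + 2·C·cosβ = 20·3.5141 + 5·2.7691 + 2·79.5990 = 243.3256

L=243.326 wrap1=201.34_deg wrap2=158.66_deg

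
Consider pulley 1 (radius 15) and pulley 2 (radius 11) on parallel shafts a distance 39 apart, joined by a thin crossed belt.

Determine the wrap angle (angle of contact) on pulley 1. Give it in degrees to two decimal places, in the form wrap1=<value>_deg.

wrap1=263.62_deg

crossed belt: β = asin((r1+r2)/C) = asin(26/39) = 41.8103°
wrap1 = wrap2 = π + 2β = 263.6206°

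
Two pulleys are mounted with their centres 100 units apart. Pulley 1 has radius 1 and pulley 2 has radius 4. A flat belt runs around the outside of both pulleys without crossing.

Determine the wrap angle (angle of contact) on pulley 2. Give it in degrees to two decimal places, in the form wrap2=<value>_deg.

open belt: β = asin((r2−r1)/C) = asin(3/100) = 1.7191°
wrap1 = π − 2β = 176.5617°
wrap2 = π + 2β = 183.4383°

wrap2=183.44_deg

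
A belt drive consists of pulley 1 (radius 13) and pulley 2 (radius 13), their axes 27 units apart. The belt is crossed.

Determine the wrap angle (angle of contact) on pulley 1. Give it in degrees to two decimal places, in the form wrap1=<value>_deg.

crossed belt: β = asin((r1+r2)/C) = asin(26/27) = 74.3575°
wrap1 = wrap2 = π + 2β = 328.7151°

wrap1=328.72_deg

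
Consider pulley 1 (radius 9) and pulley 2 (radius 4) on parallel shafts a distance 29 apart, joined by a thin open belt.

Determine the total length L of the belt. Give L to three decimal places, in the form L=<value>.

L=99.705

open belt: β = asin((r2−r1)/C) = asin(-5/29) = -9.9282°
wrap1 = π − 2β = 199.8564°
wrap2 = π + 2β = 160.1436°
tangent length = C·cosβ = 28.5657
L = r1·wrap1 + r2·wrap2 + 2·C·cosβ = 9·3.4882 + 4·2.7950 + 2·28.5657 = 99.7049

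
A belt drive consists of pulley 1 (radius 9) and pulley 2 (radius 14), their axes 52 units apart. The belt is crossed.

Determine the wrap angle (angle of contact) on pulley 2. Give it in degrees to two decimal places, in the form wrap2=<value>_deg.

wrap2=232.50_deg

crossed belt: β = asin((r1+r2)/C) = asin(23/52) = 26.2512°
wrap1 = wrap2 = π + 2β = 232.5024°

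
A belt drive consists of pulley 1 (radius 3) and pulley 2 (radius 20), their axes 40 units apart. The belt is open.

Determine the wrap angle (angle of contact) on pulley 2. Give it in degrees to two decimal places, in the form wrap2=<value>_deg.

open belt: β = asin((r2−r1)/C) = asin(17/40) = 25.1507°
wrap1 = π − 2β = 129.6987°
wrap2 = π + 2β = 230.3013°

wrap2=230.30_deg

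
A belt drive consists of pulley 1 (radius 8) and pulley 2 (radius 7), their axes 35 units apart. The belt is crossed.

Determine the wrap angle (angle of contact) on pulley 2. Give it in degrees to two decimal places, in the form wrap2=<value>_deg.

wrap2=230.75_deg

crossed belt: β = asin((r1+r2)/C) = asin(15/35) = 25.3769°
wrap1 = wrap2 = π + 2β = 230.7539°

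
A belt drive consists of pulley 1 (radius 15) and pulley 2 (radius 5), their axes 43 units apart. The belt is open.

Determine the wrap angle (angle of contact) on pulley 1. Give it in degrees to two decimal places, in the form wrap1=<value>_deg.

wrap1=206.90_deg

open belt: β = asin((r2−r1)/C) = asin(-10/43) = -13.4477°
wrap1 = π − 2β = 206.8955°
wrap2 = π + 2β = 153.1045°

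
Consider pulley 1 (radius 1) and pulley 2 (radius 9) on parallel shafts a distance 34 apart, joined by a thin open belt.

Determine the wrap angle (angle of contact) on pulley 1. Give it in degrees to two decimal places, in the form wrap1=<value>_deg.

wrap1=152.78_deg

open belt: β = asin((r2−r1)/C) = asin(8/34) = 13.6090°
wrap1 = π − 2β = 152.7821°
wrap2 = π + 2β = 207.2179°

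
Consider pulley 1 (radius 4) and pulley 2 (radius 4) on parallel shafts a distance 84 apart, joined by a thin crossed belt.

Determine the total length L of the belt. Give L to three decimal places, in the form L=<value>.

L=193.895

crossed belt: β = asin((r1+r2)/C) = asin(8/84) = 5.4650°
wrap1 = wrap2 = π + 2β = 190.9300°
tangent length = C·cosβ = 83.6182
L = (r1+r2)·wrap + 2·C·cosβ = 8·3.3324 + 2·83.6182 = 193.8952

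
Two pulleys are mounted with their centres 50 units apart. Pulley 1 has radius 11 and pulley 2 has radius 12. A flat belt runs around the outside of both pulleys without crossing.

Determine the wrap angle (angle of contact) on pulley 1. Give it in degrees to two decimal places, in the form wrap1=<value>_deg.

open belt: β = asin((r2−r1)/C) = asin(1/50) = 1.1460°
wrap1 = π − 2β = 177.7080°
wrap2 = π + 2β = 182.2920°

wrap1=177.71_deg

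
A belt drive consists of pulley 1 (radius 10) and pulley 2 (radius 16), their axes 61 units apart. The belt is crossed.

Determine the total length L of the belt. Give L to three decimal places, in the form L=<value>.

L=214.941

crossed belt: β = asin((r1+r2)/C) = asin(26/61) = 25.2285°
wrap1 = wrap2 = π + 2β = 230.4570°
tangent length = C·cosβ = 55.1815
L = (r1+r2)·wrap + 2·C·cosβ = 26·4.0222 + 2·55.1815 = 214.9411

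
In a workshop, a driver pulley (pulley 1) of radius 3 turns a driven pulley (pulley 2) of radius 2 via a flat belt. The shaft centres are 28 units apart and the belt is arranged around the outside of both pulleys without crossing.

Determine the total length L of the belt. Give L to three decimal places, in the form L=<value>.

L=71.744

open belt: β = asin((r2−r1)/C) = asin(-1/28) = -2.0467°
wrap1 = π − 2β = 184.0934°
wrap2 = π + 2β = 175.9066°
tangent length = C·cosβ = 27.9821
L = r1·wrap1 + r2·wrap2 + 2·C·cosβ = 3·3.2130 + 2·3.0701 + 2·27.9821 = 71.7437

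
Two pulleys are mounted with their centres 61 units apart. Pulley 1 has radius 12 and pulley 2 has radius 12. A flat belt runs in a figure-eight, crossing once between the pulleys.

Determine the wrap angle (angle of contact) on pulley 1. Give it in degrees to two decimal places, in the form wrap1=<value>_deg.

crossed belt: β = asin((r1+r2)/C) = asin(24/61) = 23.1689°
wrap1 = wrap2 = π + 2β = 226.3378°

wrap1=226.34_deg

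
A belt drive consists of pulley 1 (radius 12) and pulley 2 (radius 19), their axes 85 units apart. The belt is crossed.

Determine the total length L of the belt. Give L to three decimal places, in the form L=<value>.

crossed belt: β = asin((r1+r2)/C) = asin(31/85) = 21.3895°
wrap1 = wrap2 = π + 2β = 222.7790°
tangent length = C·cosβ = 79.1454
L = (r1+r2)·wrap + 2·C·cosβ = 31·3.8882 + 2·79.1454 = 278.8259

L=278.826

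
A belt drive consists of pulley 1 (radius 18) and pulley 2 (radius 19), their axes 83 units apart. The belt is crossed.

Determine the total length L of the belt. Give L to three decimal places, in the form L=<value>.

L=299.024

crossed belt: β = asin((r1+r2)/C) = asin(37/83) = 26.4735°
wrap1 = wrap2 = π + 2β = 232.9469°
tangent length = C·cosβ = 74.2967
L = (r1+r2)·wrap + 2·C·cosβ = 37·4.0657 + 2·74.2967 = 299.0240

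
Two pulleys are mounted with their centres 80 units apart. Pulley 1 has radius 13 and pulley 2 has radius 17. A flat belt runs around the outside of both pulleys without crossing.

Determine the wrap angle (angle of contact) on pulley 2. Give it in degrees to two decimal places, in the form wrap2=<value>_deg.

wrap2=185.73_deg

open belt: β = asin((r2−r1)/C) = asin(4/80) = 2.8660°
wrap1 = π − 2β = 174.2680°
wrap2 = π + 2β = 185.7320°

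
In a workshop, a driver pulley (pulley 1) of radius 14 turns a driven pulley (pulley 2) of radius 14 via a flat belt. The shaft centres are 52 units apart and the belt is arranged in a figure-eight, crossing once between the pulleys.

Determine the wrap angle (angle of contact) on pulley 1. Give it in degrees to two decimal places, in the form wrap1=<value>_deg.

wrap1=245.16_deg

crossed belt: β = asin((r1+r2)/C) = asin(28/52) = 32.5790°
wrap1 = wrap2 = π + 2β = 245.1579°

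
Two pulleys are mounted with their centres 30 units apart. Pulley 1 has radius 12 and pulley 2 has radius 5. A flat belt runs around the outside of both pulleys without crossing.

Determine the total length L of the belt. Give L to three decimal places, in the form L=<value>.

L=115.048

open belt: β = asin((r2−r1)/C) = asin(-7/30) = -13.4934°
wrap1 = π − 2β = 206.9868°
wrap2 = π + 2β = 153.0132°
tangent length = C·cosβ = 29.1719
L = r1·wrap1 + r2·wrap2 + 2·C·cosβ = 12·3.6126 + 5·2.6706 + 2·29.1719 = 115.0479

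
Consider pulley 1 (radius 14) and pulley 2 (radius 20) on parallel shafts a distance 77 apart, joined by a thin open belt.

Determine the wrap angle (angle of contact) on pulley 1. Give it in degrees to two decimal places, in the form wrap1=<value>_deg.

open belt: β = asin((r2−r1)/C) = asin(6/77) = 4.4691°
wrap1 = π − 2β = 171.0617°
wrap2 = π + 2β = 188.9383°

wrap1=171.06_deg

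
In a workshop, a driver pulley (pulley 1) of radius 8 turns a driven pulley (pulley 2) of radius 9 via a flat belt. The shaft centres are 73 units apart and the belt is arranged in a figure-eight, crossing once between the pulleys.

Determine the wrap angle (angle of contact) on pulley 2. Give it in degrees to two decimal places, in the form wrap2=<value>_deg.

wrap2=206.93_deg

crossed belt: β = asin((r1+r2)/C) = asin(17/73) = 13.4665°
wrap1 = wrap2 = π + 2β = 206.9330°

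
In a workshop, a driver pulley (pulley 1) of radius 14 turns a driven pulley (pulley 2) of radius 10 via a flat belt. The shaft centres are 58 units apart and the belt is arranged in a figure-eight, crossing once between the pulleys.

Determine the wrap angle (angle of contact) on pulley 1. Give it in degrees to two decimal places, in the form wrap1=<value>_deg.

wrap1=228.89_deg

crossed belt: β = asin((r1+r2)/C) = asin(24/58) = 24.4433°
wrap1 = wrap2 = π + 2β = 228.8867°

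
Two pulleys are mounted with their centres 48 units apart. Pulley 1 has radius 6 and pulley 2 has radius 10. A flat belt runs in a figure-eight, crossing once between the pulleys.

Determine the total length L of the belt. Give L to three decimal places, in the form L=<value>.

L=151.650

crossed belt: β = asin((r1+r2)/C) = asin(16/48) = 19.4712°
wrap1 = wrap2 = π + 2β = 218.9424°
tangent length = C·cosβ = 45.2548
L = (r1+r2)·wrap + 2·C·cosβ = 16·3.8213 + 2·45.2548 = 151.6499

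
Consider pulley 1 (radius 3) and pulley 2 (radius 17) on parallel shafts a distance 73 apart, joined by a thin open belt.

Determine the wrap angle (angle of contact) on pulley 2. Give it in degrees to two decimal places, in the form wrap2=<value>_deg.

open belt: β = asin((r2−r1)/C) = asin(14/73) = 11.0567°
wrap1 = π − 2β = 157.8865°
wrap2 = π + 2β = 202.1135°

wrap2=202.11_deg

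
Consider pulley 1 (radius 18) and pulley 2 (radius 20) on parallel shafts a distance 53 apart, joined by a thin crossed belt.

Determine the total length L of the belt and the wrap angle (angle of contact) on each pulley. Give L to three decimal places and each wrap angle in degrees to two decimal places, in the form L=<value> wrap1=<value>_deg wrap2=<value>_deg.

crossed belt: β = asin((r1+r2)/C) = asin(38/53) = 45.8058°
wrap1 = wrap2 = π + 2β = 271.6116°
tangent length = C·cosβ = 36.9459
L = (r1+r2)·wrap + 2·C·cosβ = 38·4.7405 + 2·36.9459 = 254.0314

L=254.031 wrap1=271.61_deg wrap2=271.61_deg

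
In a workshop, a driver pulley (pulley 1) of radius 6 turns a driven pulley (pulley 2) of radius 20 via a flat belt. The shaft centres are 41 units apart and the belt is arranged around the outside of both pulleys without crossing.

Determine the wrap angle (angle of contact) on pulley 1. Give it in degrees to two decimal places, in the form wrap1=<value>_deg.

open belt: β = asin((r2−r1)/C) = asin(14/41) = 19.9661°
wrap1 = π − 2β = 140.0679°
wrap2 = π + 2β = 219.9321°

wrap1=140.07_deg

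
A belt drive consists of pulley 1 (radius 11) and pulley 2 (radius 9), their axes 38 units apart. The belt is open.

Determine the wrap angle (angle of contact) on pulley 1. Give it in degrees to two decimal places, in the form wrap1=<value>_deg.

open belt: β = asin((r2−r1)/C) = asin(-2/38) = -3.0170°
wrap1 = π − 2β = 186.0339°
wrap2 = π + 2β = 173.9661°

wrap1=186.03_deg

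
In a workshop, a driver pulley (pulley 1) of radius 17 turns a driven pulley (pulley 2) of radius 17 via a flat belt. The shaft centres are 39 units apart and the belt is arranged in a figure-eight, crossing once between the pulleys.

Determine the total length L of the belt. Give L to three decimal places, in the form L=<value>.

crossed belt: β = asin((r1+r2)/C) = asin(34/39) = 60.6679°
wrap1 = wrap2 = π + 2β = 301.3358°
tangent length = C·cosβ = 19.1050
L = (r1+r2)·wrap + 2·C·cosβ = 34·5.2593 + 2·19.1050 = 217.0262

L=217.026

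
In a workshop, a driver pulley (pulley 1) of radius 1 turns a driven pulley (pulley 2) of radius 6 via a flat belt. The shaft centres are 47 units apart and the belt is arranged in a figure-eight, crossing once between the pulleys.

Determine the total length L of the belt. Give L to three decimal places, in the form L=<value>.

L=117.036

crossed belt: β = asin((r1+r2)/C) = asin(7/47) = 8.5653°
wrap1 = wrap2 = π + 2β = 197.1306°
tangent length = C·cosβ = 46.4758
L = (r1+r2)·wrap + 2·C·cosβ = 7·3.4406 + 2·46.4758 = 117.0356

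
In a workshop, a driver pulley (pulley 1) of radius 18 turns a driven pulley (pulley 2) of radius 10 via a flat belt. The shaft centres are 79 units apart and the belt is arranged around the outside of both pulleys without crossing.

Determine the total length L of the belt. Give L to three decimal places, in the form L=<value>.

open belt: β = asin((r2−r1)/C) = asin(-8/79) = -5.8121°
wrap1 = π − 2β = 191.6241°
wrap2 = π + 2β = 168.3759°
tangent length = C·cosβ = 78.5939
L = r1·wrap1 + r2·wrap2 + 2·C·cosβ = 18·3.3445 + 10·2.9387 + 2·78.5939 = 246.7754

L=246.775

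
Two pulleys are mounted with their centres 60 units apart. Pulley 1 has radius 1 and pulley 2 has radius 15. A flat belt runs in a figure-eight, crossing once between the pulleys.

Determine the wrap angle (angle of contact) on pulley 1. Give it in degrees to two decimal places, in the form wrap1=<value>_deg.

wrap1=210.93_deg

crossed belt: β = asin((r1+r2)/C) = asin(16/60) = 15.4660°
wrap1 = wrap2 = π + 2β = 210.9320°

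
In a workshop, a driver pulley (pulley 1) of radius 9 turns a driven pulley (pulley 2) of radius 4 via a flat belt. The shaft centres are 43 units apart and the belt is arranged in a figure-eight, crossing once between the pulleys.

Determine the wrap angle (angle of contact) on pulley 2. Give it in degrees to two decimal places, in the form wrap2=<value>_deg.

crossed belt: β = asin((r1+r2)/C) = asin(13/43) = 17.5973°
wrap1 = wrap2 = π + 2β = 215.1947°

wrap2=215.19_deg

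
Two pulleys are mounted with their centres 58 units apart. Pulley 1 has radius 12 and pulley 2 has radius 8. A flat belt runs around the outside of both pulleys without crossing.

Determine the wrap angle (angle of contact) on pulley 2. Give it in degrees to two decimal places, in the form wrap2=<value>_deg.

open belt: β = asin((r2−r1)/C) = asin(-4/58) = -3.9546°
wrap1 = π − 2β = 187.9091°
wrap2 = π + 2β = 172.0909°

wrap2=172.09_deg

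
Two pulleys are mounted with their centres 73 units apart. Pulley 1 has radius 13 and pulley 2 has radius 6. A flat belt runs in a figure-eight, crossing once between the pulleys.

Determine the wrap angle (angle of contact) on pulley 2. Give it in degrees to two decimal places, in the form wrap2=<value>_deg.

wrap2=210.17_deg

crossed belt: β = asin((r1+r2)/C) = asin(19/73) = 15.0863°
wrap1 = wrap2 = π + 2β = 210.1726°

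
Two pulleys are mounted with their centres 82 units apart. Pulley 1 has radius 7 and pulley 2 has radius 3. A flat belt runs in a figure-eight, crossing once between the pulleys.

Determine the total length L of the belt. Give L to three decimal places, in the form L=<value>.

crossed belt: β = asin((r1+r2)/C) = asin(10/82) = 7.0047°
wrap1 = wrap2 = π + 2β = 194.0095°
tangent length = C·cosβ = 81.3880
L = (r1+r2)·wrap + 2·C·cosβ = 10·3.3861 + 2·81.3880 = 196.6370

L=196.637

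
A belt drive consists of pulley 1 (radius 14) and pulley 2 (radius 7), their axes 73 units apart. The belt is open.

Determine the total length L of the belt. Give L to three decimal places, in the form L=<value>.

L=212.645

open belt: β = asin((r2−r1)/C) = asin(-7/73) = -5.5026°
wrap1 = π − 2β = 191.0051°
wrap2 = π + 2β = 168.9949°
tangent length = C·cosβ = 72.6636
L = r1·wrap1 + r2·wrap2 + 2·C·cosβ = 14·3.3337 + 7·2.9495 + 2·72.6636 = 212.6452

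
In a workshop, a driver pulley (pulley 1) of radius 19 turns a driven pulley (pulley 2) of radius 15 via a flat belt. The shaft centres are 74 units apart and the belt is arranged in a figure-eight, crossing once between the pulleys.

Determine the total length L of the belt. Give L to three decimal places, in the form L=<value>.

L=270.730

crossed belt: β = asin((r1+r2)/C) = asin(34/74) = 27.3522°
wrap1 = wrap2 = π + 2β = 234.7045°
tangent length = C·cosβ = 65.7267
L = (r1+r2)·wrap + 2·C·cosβ = 34·4.0964 + 2·65.7267 = 270.7298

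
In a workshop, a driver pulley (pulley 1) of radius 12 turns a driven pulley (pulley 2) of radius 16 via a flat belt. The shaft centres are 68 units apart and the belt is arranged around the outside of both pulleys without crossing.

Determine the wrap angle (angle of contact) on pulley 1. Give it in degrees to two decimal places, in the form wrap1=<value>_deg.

open belt: β = asin((r2−r1)/C) = asin(4/68) = 3.3723°
wrap1 = π − 2β = 173.2554°
wrap2 = π + 2β = 186.7446°

wrap1=173.26_deg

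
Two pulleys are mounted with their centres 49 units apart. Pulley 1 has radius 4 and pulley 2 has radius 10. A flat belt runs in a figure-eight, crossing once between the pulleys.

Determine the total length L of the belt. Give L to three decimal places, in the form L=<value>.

L=146.010

crossed belt: β = asin((r1+r2)/C) = asin(14/49) = 16.6015°
wrap1 = wrap2 = π + 2β = 213.2031°
tangent length = C·cosβ = 46.9574
L = (r1+r2)·wrap + 2·C·cosβ = 14·3.7211 + 2·46.9574 = 146.0102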